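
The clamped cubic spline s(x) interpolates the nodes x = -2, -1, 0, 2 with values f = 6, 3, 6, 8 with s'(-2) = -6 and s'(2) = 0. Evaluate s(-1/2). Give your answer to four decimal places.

4.1761

Write M_i for s''(x_i). With h_i = 1, 1, 2 and divided differences Δ_i = -3, 3, 1, the continuity of s' gives the tridiagonal system
  1·M_0 + 4·M_1 + 1·M_2 = 6(Δ_1 - Δ_0) = 36
  1·M_1 + 6·M_2 + 2·M_3 = 6(Δ_2 - Δ_1) = -12
Clamped end conditions give two more equations: 2h_0·M_0 + h_0·M_1 = 6(Δ_0 - s'(-2)) = 18 and h_2·M_2 + 2h_2·M_3 = 6(s'(2) - Δ_2) = -6.
Solving the tridiagonal system: M_0 = 51/11, M_1 = 96/11, M_2 = -39/11, M_3 = 3/11.
On [-1, 0], s(x) = 3 + 15/22·(x + 1) + 48/11·(x + 1)² - 45/22·(x + 1)³.
With (x + 1) = 1/2: s(-1/2) = 735/176.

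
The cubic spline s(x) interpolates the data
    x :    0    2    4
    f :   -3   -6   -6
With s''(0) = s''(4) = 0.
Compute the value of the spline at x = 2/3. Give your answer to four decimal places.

-4.2222

Let M_i = s''(x_i). Step sizes h_i = 2, 2; slopes of the chords Δ_i = (y_(i+1) - y_i)/h_i = -3/2, 0.
  2·M_0 + 8·M_1 + 2·M_2 = 6(Δ_1 - Δ_0) = 9
Natural end conditions: M_0 = M_2 = 0.
Solving: M_0 = 0, M_1 = 9/8, M_2 = 0.
On [0, 2], s(x) = -3 - 15/8·x + 0·x² + 3/32·x³.
With x = 2/3: s(2/3) = -38/9.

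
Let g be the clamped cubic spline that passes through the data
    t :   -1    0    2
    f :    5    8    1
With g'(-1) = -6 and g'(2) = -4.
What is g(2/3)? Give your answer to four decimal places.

7.9383

With m_i denoting the second derivative at x_i, h_i = 1, 2, and Δ_i = (y_(i+1) − y_i)/h_i = 3, -7/2:
  1·m_0 + 6·m_1 + 2·m_2 = 6(Δ_1 - Δ_0) = -39
Clamped end conditions give two more equations: 2h_0·m_0 + h_0·m_1 = 6(Δ_0 - g'(-1)) = 54 and h_1·m_1 + 2h_1·m_2 = 6(g'(2) - Δ_1) = -3.
Hence m_0 = 205/6, m_1 = -43/3, m_2 = 77/12.
On [0, 2], g(t) = 8 + 47/12·t - 43/6·t² + 83/48·t³.
With t = 2/3: g(2/3) = 643/81.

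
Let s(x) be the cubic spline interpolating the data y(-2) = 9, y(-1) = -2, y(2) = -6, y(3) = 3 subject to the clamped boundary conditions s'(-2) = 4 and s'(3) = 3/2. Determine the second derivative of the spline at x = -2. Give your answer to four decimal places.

-50.4921

With σ_i denoting the second derivative at x_i, h_i = 1, 3, 1, and Δ_i = (y_(i+1) − y_i)/h_i = -11, -4/3, 9:
  1·σ_0 + 8·σ_1 + 3·σ_2 = 6(Δ_1 - Δ_0) = 58
  3·σ_1 + 8·σ_2 + 1·σ_3 = 6(Δ_2 - Δ_1) = 62
Clamped end conditions give two more equations: 2h_0·σ_0 + h_0·σ_1 = 6(Δ_0 - s'(-2)) = -90 and h_2·σ_2 + 2h_2·σ_3 = 6(s'(3) - Δ_2) = -45.
Solving the tridiagonal system: σ_0 = -3181/63, σ_1 = 692/63, σ_2 = 433/63, σ_3 = -1634/63.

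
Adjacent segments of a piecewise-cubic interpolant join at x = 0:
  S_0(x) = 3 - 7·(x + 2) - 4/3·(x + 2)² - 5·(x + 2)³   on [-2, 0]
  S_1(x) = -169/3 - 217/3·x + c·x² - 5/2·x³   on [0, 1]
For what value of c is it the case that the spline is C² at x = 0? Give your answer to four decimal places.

-31.3333

S_0''(x) = -8/3 - 30·(x + 2), so S_0''(0) = -188/3. On the right, S_1''(0) = 2c, so c = -94/3.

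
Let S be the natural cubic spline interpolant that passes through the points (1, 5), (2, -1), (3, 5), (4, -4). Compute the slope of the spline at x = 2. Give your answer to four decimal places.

With M_i denoting the second derivative at x_i, h_i = 1, 1, 1, and Δ_i = (y_(i+1) − y_i)/h_i = -6, 6, -9:
  1·M_0 + 4·M_1 + 1·M_2 = 6(Δ_1 - Δ_0) = 72
  1·M_1 + 4·M_2 + 1·M_3 = 6(Δ_2 - Δ_1) = -90
Natural end conditions: M_0 = M_3 = 0.
Hence M_0 = 0, M_1 = 126/5, M_2 = -144/5, M_3 = 0.
On [2, 3], S'(x) = b_1 + 2c_1·(x - 2) + 3d_1·(x - 2)² with b_1 = Δ_1 - h_1(2M_1 + M_2)/6 = 12/5, c_1 = M_1/2 = 63/5, d_1 = (M_2 - M_1)/(6h_1) = -9. So S'(2) = 12/5.

2.4000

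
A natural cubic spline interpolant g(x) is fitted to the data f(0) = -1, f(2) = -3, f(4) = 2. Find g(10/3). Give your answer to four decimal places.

With M_i denoting the second derivative at x_i, h_i = 2, 2, and Δ_i = (y_(i+1) − y_i)/h_i = -1, 5/2:
  2·M_0 + 8·M_1 + 2·M_2 = 6(Δ_1 - Δ_0) = 21
Natural end conditions: M_0 = M_2 = 0.
Solving the tridiagonal system: M_0 = 0, M_1 = 21/8, M_2 = 0.
On [2, 4], g(x) = -3 + 3/4·(x - 2) + 21/16·(x - 2)² - 7/32·(x - 2)³.
With (x - 2) = 4/3: g(10/3) = -5/27.

-0.1852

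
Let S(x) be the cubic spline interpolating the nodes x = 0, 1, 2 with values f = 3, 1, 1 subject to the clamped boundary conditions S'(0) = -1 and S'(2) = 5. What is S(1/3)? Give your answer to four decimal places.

Put m_i = S'' at the i-th knot. Here h = (1, 1) and Δ = (-2, 0), so the interior equations h_(i-1)·m_(i-1) + 2(h_(i-1)+h_i)·m_i + h_i·m_(i+1) = 6(Δ_i − Δ_(i-1)) read
  1·m_0 + 4·m_1 + 1·m_2 = 6(Δ_1 - Δ_0) = 12
Clamped end conditions give two more equations: 2h_0·m_0 + h_0·m_1 = 6(Δ_0 - S'(0)) = -6 and h_1·m_1 + 2h_1·m_2 = 6(S'(2) - Δ_1) = 30.
Hence m_0 = -3, m_1 = 0, m_2 = 15.
On [0, 1], S(x) = 3 - 1·x - 3/2·x² + 1/2·x³.
With x = 1/3: S(1/3) = 68/27.

2.5185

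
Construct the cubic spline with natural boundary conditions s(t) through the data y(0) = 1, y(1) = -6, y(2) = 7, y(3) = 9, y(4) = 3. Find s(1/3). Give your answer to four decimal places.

With M_i denoting the second derivative at x_i, h_i = 1, 1, 1, 1, and Δ_i = (y_(i+1) − y_i)/h_i = -7, 13, 2, -6:
  1·M_0 + 4·M_1 + 1·M_2 = 6(Δ_1 - Δ_0) = 120
  1·M_1 + 4·M_2 + 1·M_3 = 6(Δ_2 - Δ_1) = -66
  1·M_2 + 4·M_3 + 1·M_4 = 6(Δ_3 - Δ_2) = -48
Natural end conditions: M_0 = M_4 = 0.
Forward elimination and back-substitution give M_0 = 0, M_1 = 36, M_2 = -24, M_3 = -6, M_4 = 0.
On [0, 1], s(t) = 1 - 13·t + 0·t² + 6·t³.
With t = 1/3: s(1/3) = -28/9.

-3.1111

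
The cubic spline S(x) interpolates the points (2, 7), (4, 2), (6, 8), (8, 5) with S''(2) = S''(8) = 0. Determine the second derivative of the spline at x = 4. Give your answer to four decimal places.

Write m_i for S''(x_i). With h_i = 2, 2, 2 and divided differences Δ_i = -5/2, 3, -3/2, the continuity of S' gives the tridiagonal system
  2·m_0 + 8·m_1 + 2·m_2 = 6(Δ_1 - Δ_0) = 33
  2·m_1 + 8·m_2 + 2·m_3 = 6(Δ_2 - Δ_1) = -27
Natural end conditions: m_0 = m_3 = 0.
Forward elimination and back-substitution give m_0 = 0, m_1 = 53/10, m_2 = -47/10, m_3 = 0.

5.3000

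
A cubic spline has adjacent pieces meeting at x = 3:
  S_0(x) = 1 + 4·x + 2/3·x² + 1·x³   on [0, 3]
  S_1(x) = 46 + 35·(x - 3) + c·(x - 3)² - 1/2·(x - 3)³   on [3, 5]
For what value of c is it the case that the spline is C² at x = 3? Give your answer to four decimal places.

9.6667

S_0''(x) = 4/3 + 6·x, so S_0''(3) = 58/3. On the right, S_1''(3) = 2c, so c = 29/3.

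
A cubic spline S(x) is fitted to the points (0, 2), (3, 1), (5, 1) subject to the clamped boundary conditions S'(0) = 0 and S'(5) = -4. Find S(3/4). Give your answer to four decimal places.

1.7031

Put σ_i = S'' at the i-th knot. Here h = (3, 2) and Δ = (-1/3, 0), so the interior equations h_(i-1)·σ_(i-1) + 2(h_(i-1)+h_i)·σ_i + h_i·σ_(i+1) = 6(Δ_i − Δ_(i-1)) read
  3·σ_0 + 10·σ_1 + 2·σ_2 = 6(Δ_1 - Δ_0) = 2
Clamped end conditions give two more equations: 2h_0·σ_0 + h_0·σ_1 = 6(Δ_0 - S'(0)) = -2 and h_1·σ_1 + 2h_1·σ_2 = 6(S'(5) - Δ_1) = -24.
Solving the tridiagonal system: σ_0 = -4/3, σ_1 = 2, σ_2 = -7.
On [0, 3], S(x) = 2 + 0·x - 2/3·x² + 5/27·x³.
With x = 3/4: S(3/4) = 109/64.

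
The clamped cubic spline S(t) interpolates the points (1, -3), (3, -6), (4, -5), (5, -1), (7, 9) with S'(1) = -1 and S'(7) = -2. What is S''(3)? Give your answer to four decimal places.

2.7833

Put M_i = S'' at the i-th knot. Here h = (2, 1, 1, 2) and Δ = (-3/2, 1, 4, 5), so the interior equations h_(i-1)·M_(i-1) + 2(h_(i-1)+h_i)·M_i + h_i·M_(i+1) = 6(Δ_i − Δ_(i-1)) read
  2·M_0 + 6·M_1 + 1·M_2 = 6(Δ_1 - Δ_0) = 15
  1·M_1 + 4·M_2 + 1·M_3 = 6(Δ_2 - Δ_1) = 18
  1·M_2 + 6·M_3 + 2·M_4 = 6(Δ_3 - Δ_2) = 6
Clamped end conditions give two more equations: 2h_0·M_0 + h_0·M_1 = 6(Δ_0 - S'(1)) = -3 and h_3·M_3 + 2h_3·M_4 = 6(S'(7) - Δ_3) = -42.
Hence M_0 = -257/120, M_1 = 167/60, M_2 = 31/12, M_3 = 293/60, M_4 = -1553/120.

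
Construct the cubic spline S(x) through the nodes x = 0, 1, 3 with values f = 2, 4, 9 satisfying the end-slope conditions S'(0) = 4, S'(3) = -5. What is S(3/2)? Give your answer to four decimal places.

Write σ_i for S''(x_i). With h_i = 1, 2 and divided differences Δ_i = 2, 5/2, the continuity of S' gives the tridiagonal system
  1·σ_0 + 6·σ_1 + 2·σ_2 = 6(Δ_1 - Δ_0) = 3
Clamped end conditions give two more equations: 2h_0·σ_0 + h_0·σ_1 = 6(Δ_0 - S'(0)) = -12 and h_1·σ_1 + 2h_1·σ_2 = 6(S'(3) - Δ_1) = -45.
Forward elimination and back-substitution give σ_0 = -19/2, σ_1 = 7, σ_2 = -59/4.
On [1, 3], S(x) = 4 + 11/4·(x - 1) + 7/2·(x - 1)² - 29/16·(x - 1)³.
With (x - 1) = 1/2: S(3/2) = 771/128.

6.0234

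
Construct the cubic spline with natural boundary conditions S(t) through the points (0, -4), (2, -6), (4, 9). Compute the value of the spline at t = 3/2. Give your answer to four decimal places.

Let σ_i = S''(x_i). Step sizes h_i = 2, 2; slopes of the chords Δ_i = (y_(i+1) - y_i)/h_i = -1, 15/2.
  2·σ_0 + 8·σ_1 + 2·σ_2 = 6(Δ_1 - Δ_0) = 51
Natural end conditions: σ_0 = σ_2 = 0.
Solving: σ_0 = 0, σ_1 = 51/8, σ_2 = 0.
On [0, 2], S(t) = -4 - 25/8·t + 0·t² + 17/32·t³.
With t = 3/2: S(3/2) = -1765/256.

-6.8945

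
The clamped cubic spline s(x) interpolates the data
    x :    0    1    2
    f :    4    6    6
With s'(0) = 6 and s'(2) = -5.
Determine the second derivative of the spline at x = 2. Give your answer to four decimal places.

With M_i denoting the second derivative at x_i, h_i = 1, 1, and Δ_i = (y_(i+1) − y_i)/h_i = 2, 0:
  1·M_0 + 4·M_1 + 1·M_2 = 6(Δ_1 - Δ_0) = -12
Clamped end conditions give two more equations: 2h_0·M_0 + h_0·M_1 = 6(Δ_0 - s'(0)) = -24 and h_1·M_1 + 2h_1·M_2 = 6(s'(2) - Δ_1) = -30.
Solving the tridiagonal system: M_0 = -29/2, M_1 = 5, M_2 = -35/2.

-17.5000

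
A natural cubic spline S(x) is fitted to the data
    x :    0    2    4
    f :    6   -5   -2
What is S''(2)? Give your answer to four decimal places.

Put M_i = S'' at the i-th knot. Here h = (2, 2) and Δ = (-11/2, 3/2), so the interior equations h_(i-1)·M_(i-1) + 2(h_(i-1)+h_i)·M_i + h_i·M_(i+1) = 6(Δ_i − Δ_(i-1)) read
  2·M_0 + 8·M_1 + 2·M_2 = 6(Δ_1 - Δ_0) = 42
Natural end conditions: M_0 = M_2 = 0.
Solving the tridiagonal system: M_0 = 0, M_1 = 21/4, M_2 = 0.

5.2500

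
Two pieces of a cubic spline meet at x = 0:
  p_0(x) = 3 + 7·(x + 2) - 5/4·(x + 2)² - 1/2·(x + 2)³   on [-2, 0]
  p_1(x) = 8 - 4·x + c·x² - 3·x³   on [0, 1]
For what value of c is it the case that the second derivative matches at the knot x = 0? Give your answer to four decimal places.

-4.2500

p_0''(x) = -5/2 - 3·(x + 2), so p_0''(0) = -17/2. On the right, p_1''(0) = 2c, so c = -17/4.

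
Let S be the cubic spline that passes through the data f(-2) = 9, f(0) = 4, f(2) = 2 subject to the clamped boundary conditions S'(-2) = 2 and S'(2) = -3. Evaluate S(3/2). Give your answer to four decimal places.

Let m_i = S''(x_i). Step sizes h_i = 2, 2; slopes of the chords Δ_i = (y_(i+1) - y_i)/h_i = -5/2, -1.
  2·m_0 + 8·m_1 + 2·m_2 = 6(Δ_1 - Δ_0) = 9
Clamped end conditions give two more equations: 2h_0·m_0 + h_0·m_1 = 6(Δ_0 - S'(-2)) = -27 and h_1·m_1 + 2h_1·m_2 = 6(S'(2) - Δ_1) = -12.
Solving: m_0 = -73/8, m_1 = 19/4, m_2 = -43/8.
On [0, 2], S(t) = 4 - 19/8·t + 19/8·t² - 27/32·t³.
With t = 3/2: S(3/2) = 751/256.

2.9336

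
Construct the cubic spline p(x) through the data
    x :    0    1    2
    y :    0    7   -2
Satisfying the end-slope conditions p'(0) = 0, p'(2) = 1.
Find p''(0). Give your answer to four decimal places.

With σ_i denoting the second derivative at x_i, h_i = 1, 1, and Δ_i = (y_(i+1) − y_i)/h_i = 7, -9:
  1·σ_0 + 4·σ_1 + 1·σ_2 = 6(Δ_1 - Δ_0) = -96
Clamped end conditions give two more equations: 2h_0·σ_0 + h_0·σ_1 = 6(Δ_0 - p'(0)) = 42 and h_1·σ_1 + 2h_1·σ_2 = 6(p'(2) - Δ_1) = 60.
Hence σ_0 = 91/2, σ_1 = -49, σ_2 = 109/2.

45.5000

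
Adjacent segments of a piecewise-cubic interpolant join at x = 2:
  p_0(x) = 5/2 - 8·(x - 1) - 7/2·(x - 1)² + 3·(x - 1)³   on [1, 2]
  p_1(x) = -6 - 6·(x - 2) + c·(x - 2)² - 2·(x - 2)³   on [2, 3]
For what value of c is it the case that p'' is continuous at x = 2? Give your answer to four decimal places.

5.5000

p_0''(x) = -7 + 18·(x - 1), so p_0''(2) = 11. On the right, p_1''(2) = 2c, so c = 11/2.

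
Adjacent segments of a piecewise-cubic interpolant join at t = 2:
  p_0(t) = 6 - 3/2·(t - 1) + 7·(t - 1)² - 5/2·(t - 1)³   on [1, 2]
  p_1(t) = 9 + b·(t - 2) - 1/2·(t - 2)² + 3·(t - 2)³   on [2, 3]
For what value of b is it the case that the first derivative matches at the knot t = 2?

5

p_0'(t) = -3/2 + 14·(t - 1) - 15/2·(t - 1)², so p_0'(2) = 5. On the right, p_1'(2) = b, so b = 5.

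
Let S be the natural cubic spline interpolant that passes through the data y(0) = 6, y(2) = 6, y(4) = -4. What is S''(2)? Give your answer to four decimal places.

Put σ_i = S'' at the i-th knot. Here h = (2, 2) and Δ = (0, -5), so the interior equations h_(i-1)·σ_(i-1) + 2(h_(i-1)+h_i)·σ_i + h_i·σ_(i+1) = 6(Δ_i − Δ_(i-1)) read
  2·σ_0 + 8·σ_1 + 2·σ_2 = 6(Δ_1 - Δ_0) = -30
Natural end conditions: σ_0 = σ_2 = 0.
Solving the tridiagonal system: σ_0 = 0, σ_1 = -15/4, σ_2 = 0.

-3.7500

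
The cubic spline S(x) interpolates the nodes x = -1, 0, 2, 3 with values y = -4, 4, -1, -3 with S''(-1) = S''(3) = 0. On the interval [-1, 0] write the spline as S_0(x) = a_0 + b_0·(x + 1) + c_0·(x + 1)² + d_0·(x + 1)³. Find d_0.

Let M_i = S''(x_i). Step sizes h_i = 1, 2, 1; slopes of the chords Δ_i = (y_(i+1) - y_i)/h_i = 8, -5/2, -2.
  1·M_0 + 6·M_1 + 2·M_2 = 6(Δ_1 - Δ_0) = -63
  2·M_1 + 6·M_2 + 1·M_3 = 6(Δ_2 - Δ_1) = 3
Natural end conditions: M_0 = M_3 = 0.
Hence M_0 = 0, M_1 = -12, M_2 = 9/2, M_3 = 0.
On [-1, 0], with S_0(x) = a_0 + b_0·(x + 1) + c_0·(x + 1)² + d_0·(x + 1)³: c_0 = M_0/2 = 0, d_0 = (M_1 - M_0)/(6h_0) = -2, b_0 = Δ_0 - h_0(2M_0 + M_1)/6 = 10.

-2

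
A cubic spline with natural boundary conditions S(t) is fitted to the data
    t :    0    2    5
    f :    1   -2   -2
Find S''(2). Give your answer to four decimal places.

With M_i denoting the second derivative at x_i, h_i = 2, 3, and Δ_i = (y_(i+1) − y_i)/h_i = -3/2, 0:
  2·M_0 + 10·M_1 + 3·M_2 = 6(Δ_1 - Δ_0) = 9
Natural end conditions: M_0 = M_2 = 0.
Solving the tridiagonal system: M_0 = 0, M_1 = 9/10, M_2 = 0.

0.9000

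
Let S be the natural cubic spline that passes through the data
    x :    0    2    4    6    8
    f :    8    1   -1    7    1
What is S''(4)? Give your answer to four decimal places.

5.2500

Write m_i for S''(x_i). With h_i = 2, 2, 2, 2 and divided differences Δ_i = -7/2, -1, 4, -3, the continuity of S' gives the tridiagonal system
  2·m_0 + 8·m_1 + 2·m_2 = 6(Δ_1 - Δ_0) = 15
  2·m_1 + 8·m_2 + 2·m_3 = 6(Δ_2 - Δ_1) = 30
  2·m_2 + 8·m_3 + 2·m_4 = 6(Δ_3 - Δ_2) = -42
Natural end conditions: m_0 = m_4 = 0.
Solving: m_0 = 0, m_1 = 9/16, m_2 = 21/4, m_3 = -105/16, m_4 = 0.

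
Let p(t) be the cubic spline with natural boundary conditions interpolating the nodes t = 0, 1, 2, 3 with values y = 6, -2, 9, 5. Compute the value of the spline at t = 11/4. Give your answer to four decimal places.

7.2344

Put M_i = p'' at the i-th knot. Here h = (1, 1, 1) and Δ = (-8, 11, -4), so the interior equations h_(i-1)·M_(i-1) + 2(h_(i-1)+h_i)·M_i + h_i·M_(i+1) = 6(Δ_i − Δ_(i-1)) read
  1·M_0 + 4·M_1 + 1·M_2 = 6(Δ_1 - Δ_0) = 114
  1·M_1 + 4·M_2 + 1·M_3 = 6(Δ_2 - Δ_1) = -90
Natural end conditions: M_0 = M_3 = 0.
Solving the tridiagonal system: M_0 = 0, M_1 = 182/5, M_2 = -158/5, M_3 = 0.
On [2, 3], p(t) = 9 + 98/15·(t - 2) - 79/5·(t - 2)² + 79/15·(t - 2)³.
With (t - 2) = 3/4: p(11/4) = 463/64.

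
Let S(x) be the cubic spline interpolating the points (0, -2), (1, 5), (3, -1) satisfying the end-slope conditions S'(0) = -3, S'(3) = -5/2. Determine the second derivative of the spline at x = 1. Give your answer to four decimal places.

-20.3333

Put M_i = S'' at the i-th knot. Here h = (1, 2) and Δ = (7, -3), so the interior equations h_(i-1)·M_(i-1) + 2(h_(i-1)+h_i)·M_i + h_i·M_(i+1) = 6(Δ_i − Δ_(i-1)) read
  1·M_0 + 6·M_1 + 2·M_2 = 6(Δ_1 - Δ_0) = -60
Clamped end conditions give two more equations: 2h_0·M_0 + h_0·M_1 = 6(Δ_0 - S'(0)) = 60 and h_1·M_1 + 2h_1·M_2 = 6(S'(3) - Δ_1) = 3.
Solving the tridiagonal system: M_0 = 241/6, M_1 = -61/3, M_2 = 131/12.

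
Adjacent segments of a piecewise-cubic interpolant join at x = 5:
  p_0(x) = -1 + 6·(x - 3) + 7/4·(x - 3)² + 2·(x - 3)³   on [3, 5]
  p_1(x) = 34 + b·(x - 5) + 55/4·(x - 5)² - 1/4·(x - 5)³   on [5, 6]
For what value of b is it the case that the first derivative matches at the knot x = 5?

37

p_0'(x) = 6 + 7/2·(x - 3) + 6·(x - 3)², so p_0'(5) = 37. On the right, p_1'(5) = b, so b = 37.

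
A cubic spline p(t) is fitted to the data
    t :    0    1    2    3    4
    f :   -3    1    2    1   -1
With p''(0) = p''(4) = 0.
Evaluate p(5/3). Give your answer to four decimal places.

Write M_i for p''(x_i). With h_i = 1, 1, 1, 1 and divided differences Δ_i = 4, 1, -1, -2, the continuity of p' gives the tridiagonal system
  1·M_0 + 4·M_1 + 1·M_2 = 6(Δ_1 - Δ_0) = -18
  1·M_1 + 4·M_2 + 1·M_3 = 6(Δ_2 - Δ_1) = -12
  1·M_2 + 4·M_3 + 1·M_4 = 6(Δ_3 - Δ_2) = -6
Natural end conditions: M_0 = M_4 = 0.
Forward elimination and back-substitution give M_0 = 0, M_1 = -57/14, M_2 = -12/7, M_3 = -15/14, M_4 = 0.
On [1, 2], p(t) = 1 + 37/14·(t - 1) - 57/28·(t - 1)² + 11/28·(t - 1)³.
With (t - 1) = 2/3: p(5/3) = 373/189.

1.9735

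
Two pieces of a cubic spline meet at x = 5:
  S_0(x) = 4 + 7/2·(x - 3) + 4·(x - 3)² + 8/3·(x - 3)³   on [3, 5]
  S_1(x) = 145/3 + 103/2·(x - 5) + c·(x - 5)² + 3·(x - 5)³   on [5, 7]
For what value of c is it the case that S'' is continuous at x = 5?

20

S_0''(x) = 8 + 16·(x - 3), so S_0''(5) = 40. On the right, S_1''(5) = 2c, so c = 20.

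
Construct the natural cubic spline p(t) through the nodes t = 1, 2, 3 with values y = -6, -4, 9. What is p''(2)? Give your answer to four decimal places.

16.5000

Write m_i for p''(x_i). With h_i = 1, 1 and divided differences Δ_i = 2, 13, the continuity of p' gives the tridiagonal system
  1·m_0 + 4·m_1 + 1·m_2 = 6(Δ_1 - Δ_0) = 66
Natural end conditions: m_0 = m_2 = 0.
Solving the tridiagonal system: m_0 = 0, m_1 = 33/2, m_2 = 0.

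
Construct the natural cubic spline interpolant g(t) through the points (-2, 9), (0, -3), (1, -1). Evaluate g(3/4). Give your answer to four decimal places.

With σ_i denoting the second derivative at x_i, h_i = 2, 1, and Δ_i = (y_(i+1) − y_i)/h_i = -6, 2:
  2·σ_0 + 6·σ_1 + 1·σ_2 = 6(Δ_1 - Δ_0) = 48
Natural end conditions: σ_0 = σ_2 = 0.
Solving: σ_0 = 0, σ_1 = 8, σ_2 = 0.
On [0, 1], g(t) = -3 - 2/3·t + 4·t² - 4/3·t³.
With t = 3/4: g(3/4) = -29/16.

-1.8125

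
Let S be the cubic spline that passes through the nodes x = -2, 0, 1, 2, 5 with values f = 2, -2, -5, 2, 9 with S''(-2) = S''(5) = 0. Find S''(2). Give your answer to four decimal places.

With m_i denoting the second derivative at x_i, h_i = 2, 1, 1, 3, and Δ_i = (y_(i+1) − y_i)/h_i = -2, -3, 7, 7/3:
  2·m_0 + 6·m_1 + 1·m_2 = 6(Δ_1 - Δ_0) = -6
  1·m_1 + 4·m_2 + 1·m_3 = 6(Δ_2 - Δ_1) = 60
  1·m_2 + 8·m_3 + 3·m_4 = 6(Δ_3 - Δ_2) = -28
Natural end conditions: m_0 = m_4 = 0.
Hence m_0 = 0, m_1 = -347/89, m_2 = 1548/89, m_3 = -505/89, m_4 = 0.

-5.6742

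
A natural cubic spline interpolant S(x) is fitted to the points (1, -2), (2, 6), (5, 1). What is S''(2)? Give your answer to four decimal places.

-7.2500

Put m_i = S'' at the i-th knot. Here h = (1, 3) and Δ = (8, -5/3), so the interior equations h_(i-1)·m_(i-1) + 2(h_(i-1)+h_i)·m_i + h_i·m_(i+1) = 6(Δ_i − Δ_(i-1)) read
  1·m_0 + 8·m_1 + 3·m_2 = 6(Δ_1 - Δ_0) = -58
Natural end conditions: m_0 = m_2 = 0.
Forward elimination and back-substitution give m_0 = 0, m_1 = -29/4, m_2 = 0.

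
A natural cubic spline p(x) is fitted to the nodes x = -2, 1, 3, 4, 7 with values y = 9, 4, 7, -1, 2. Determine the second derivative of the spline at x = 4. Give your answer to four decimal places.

8.2922

Let M_i = p''(x_i). Step sizes h_i = 3, 2, 1, 3; slopes of the chords Δ_i = (y_(i+1) - y_i)/h_i = -5/3, 3/2, -8, 1.
  3·M_0 + 10·M_1 + 2·M_2 = 6(Δ_1 - Δ_0) = 19
  2·M_1 + 6·M_2 + 1·M_3 = 6(Δ_2 - Δ_1) = -57
  1·M_2 + 8·M_3 + 3·M_4 = 6(Δ_3 - Δ_2) = 54
Natural end conditions: M_0 = M_4 = 0.
Forward elimination and back-substitution give M_0 = 0, M_1 = 1913/438, M_2 = -2702/219, M_3 = 1816/219, M_4 = 0.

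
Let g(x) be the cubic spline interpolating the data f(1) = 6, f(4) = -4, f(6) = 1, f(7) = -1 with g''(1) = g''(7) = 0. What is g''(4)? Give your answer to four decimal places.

4.7143

Write m_i for g''(x_i). With h_i = 3, 2, 1 and divided differences Δ_i = -10/3, 5/2, -2, the continuity of g' gives the tridiagonal system
  3·m_0 + 10·m_1 + 2·m_2 = 6(Δ_1 - Δ_0) = 35
  2·m_1 + 6·m_2 + 1·m_3 = 6(Δ_2 - Δ_1) = -27
Natural end conditions: m_0 = m_3 = 0.
Forward elimination and back-substitution give m_0 = 0, m_1 = 33/7, m_2 = -85/14, m_3 = 0.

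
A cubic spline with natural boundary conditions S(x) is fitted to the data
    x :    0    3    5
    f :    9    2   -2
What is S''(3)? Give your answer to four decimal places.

0.2000

Put M_i = S'' at the i-th knot. Here h = (3, 2) and Δ = (-7/3, -2), so the interior equations h_(i-1)·M_(i-1) + 2(h_(i-1)+h_i)·M_i + h_i·M_(i+1) = 6(Δ_i − Δ_(i-1)) read
  3·M_0 + 10·M_1 + 2·M_2 = 6(Δ_1 - Δ_0) = 2
Natural end conditions: M_0 = M_2 = 0.
Hence M_0 = 0, M_1 = 1/5, M_2 = 0.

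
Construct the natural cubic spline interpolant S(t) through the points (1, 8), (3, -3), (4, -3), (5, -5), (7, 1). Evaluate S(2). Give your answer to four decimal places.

Put m_i = S'' at the i-th knot. Here h = (2, 1, 1, 2) and Δ = (-11/2, 0, -2, 3), so the interior equations h_(i-1)·m_(i-1) + 2(h_(i-1)+h_i)·m_i + h_i·m_(i+1) = 6(Δ_i − Δ_(i-1)) read
  2·m_0 + 6·m_1 + 1·m_2 = 6(Δ_1 - Δ_0) = 33
  1·m_1 + 4·m_2 + 1·m_3 = 6(Δ_2 - Δ_1) = -12
  1·m_2 + 6·m_3 + 2·m_4 = 6(Δ_3 - Δ_2) = 30
Natural end conditions: m_0 = m_4 = 0.
Forward elimination and back-substitution give m_0 = 0, m_1 = 287/44, m_2 = -135/22, m_3 = 265/44, m_4 = 0.
On [1, 3], S(t) = 8 - 1013/132·(t - 1) + 0·(t - 1)² + 287/528·(t - 1)³.
With (t - 1) = 1: S(2) = 153/176.

0.8693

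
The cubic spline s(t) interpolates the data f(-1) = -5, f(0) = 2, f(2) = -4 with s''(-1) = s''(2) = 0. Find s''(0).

-10

Put M_i = s'' at the i-th knot. Here h = (1, 2) and Δ = (7, -3), so the interior equations h_(i-1)·M_(i-1) + 2(h_(i-1)+h_i)·M_i + h_i·M_(i+1) = 6(Δ_i − Δ_(i-1)) read
  1·M_0 + 6·M_1 + 2·M_2 = 6(Δ_1 - Δ_0) = -60
Natural end conditions: M_0 = M_2 = 0.
Solving the tridiagonal system: M_0 = 0, M_1 = -10, M_2 = 0.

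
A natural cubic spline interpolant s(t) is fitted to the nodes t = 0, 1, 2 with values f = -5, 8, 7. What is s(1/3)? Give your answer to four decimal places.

0.3704

Write σ_i for s''(x_i). With h_i = 1, 1 and divided differences Δ_i = 13, -1, the continuity of s' gives the tridiagonal system
  1·σ_0 + 4·σ_1 + 1·σ_2 = 6(Δ_1 - Δ_0) = -84
Natural end conditions: σ_0 = σ_2 = 0.
Hence σ_0 = 0, σ_1 = -21, σ_2 = 0.
On [0, 1], s(t) = -5 + 33/2·t + 0·t² - 7/2·t³.
With t = 1/3: s(1/3) = 10/27.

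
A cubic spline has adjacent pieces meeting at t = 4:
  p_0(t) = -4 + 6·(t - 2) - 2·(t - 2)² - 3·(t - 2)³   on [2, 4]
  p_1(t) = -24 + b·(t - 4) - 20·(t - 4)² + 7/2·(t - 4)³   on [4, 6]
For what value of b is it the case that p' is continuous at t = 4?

p_0'(t) = 6 - 4·(t - 2) - 9·(t - 2)², so p_0'(4) = -38. On the right, p_1'(4) = b, so b = -38.

-38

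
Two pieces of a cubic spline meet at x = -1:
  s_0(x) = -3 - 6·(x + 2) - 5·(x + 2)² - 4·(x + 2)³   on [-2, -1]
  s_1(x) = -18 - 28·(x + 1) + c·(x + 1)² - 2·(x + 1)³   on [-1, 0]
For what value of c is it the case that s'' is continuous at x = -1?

-17

s_0''(x) = -10 - 24·(x + 2), so s_0''(-1) = -34. On the right, s_1''(-1) = 2c, so c = -17.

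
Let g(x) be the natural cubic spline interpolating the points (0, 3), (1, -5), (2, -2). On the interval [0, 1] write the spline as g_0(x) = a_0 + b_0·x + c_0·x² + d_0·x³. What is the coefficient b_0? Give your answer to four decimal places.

-10.7500

With M_i denoting the second derivative at x_i, h_i = 1, 1, and Δ_i = (y_(i+1) − y_i)/h_i = -8, 3:
  1·M_0 + 4·M_1 + 1·M_2 = 6(Δ_1 - Δ_0) = 66
Natural end conditions: M_0 = M_2 = 0.
Forward elimination and back-substitution give M_0 = 0, M_1 = 33/2, M_2 = 0.
On [0, 1], with g_0(x) = a_0 + b_0·x + c_0·x² + d_0·x³: c_0 = M_0/2 = 0, d_0 = (M_1 - M_0)/(6h_0) = 11/4, b_0 = Δ_0 - h_0(2M_0 + M_1)/6 = -43/4.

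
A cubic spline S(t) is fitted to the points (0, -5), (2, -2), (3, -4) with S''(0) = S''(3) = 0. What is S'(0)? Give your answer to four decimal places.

2.6667

Let M_i = S''(x_i). Step sizes h_i = 2, 1; slopes of the chords Δ_i = (y_(i+1) - y_i)/h_i = 3/2, -2.
  2·M_0 + 6·M_1 + 1·M_2 = 6(Δ_1 - Δ_0) = -21
Natural end conditions: M_0 = M_2 = 0.
Forward elimination and back-substitution give M_0 = 0, M_1 = -7/2, M_2 = 0.
On [0, 2], S'(t) = b_0 + 2c_0·t + 3d_0·t² with b_0 = Δ_0 - h_0(2M_0 + M_1)/6 = 8/3, c_0 = M_0/2 = 0, d_0 = (M_1 - M_0)/(6h_0) = -7/24. So S'(0) = 8/3.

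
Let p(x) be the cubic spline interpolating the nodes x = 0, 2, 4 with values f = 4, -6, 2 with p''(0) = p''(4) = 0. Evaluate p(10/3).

With M_i denoting the second derivative at x_i, h_i = 2, 2, and Δ_i = (y_(i+1) − y_i)/h_i = -5, 4:
  2·M_0 + 8·M_1 + 2·M_2 = 6(Δ_1 - Δ_0) = 54
Natural end conditions: M_0 = M_2 = 0.
Hence M_0 = 0, M_1 = 27/4, M_2 = 0.
On [2, 4], p(x) = -6 - 1/2·(x - 2) + 27/8·(x - 2)² - 9/16·(x - 2)³.
With (x - 2) = 4/3: p(10/3) = -2.

-2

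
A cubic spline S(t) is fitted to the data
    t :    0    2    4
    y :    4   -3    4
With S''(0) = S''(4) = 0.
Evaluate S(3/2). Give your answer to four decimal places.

-2.3984

With m_i denoting the second derivative at x_i, h_i = 2, 2, and Δ_i = (y_(i+1) − y_i)/h_i = -7/2, 7/2:
  2·m_0 + 8·m_1 + 2·m_2 = 6(Δ_1 - Δ_0) = 42
Natural end conditions: m_0 = m_2 = 0.
Solving: m_0 = 0, m_1 = 21/4, m_2 = 0.
On [0, 2], S(t) = 4 - 21/4·t + 0·t² + 7/16·t³.
With t = 3/2: S(3/2) = -307/128.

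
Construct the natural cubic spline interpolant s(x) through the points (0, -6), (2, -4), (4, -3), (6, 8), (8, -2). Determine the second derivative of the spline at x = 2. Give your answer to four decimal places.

-2.0357

With σ_i denoting the second derivative at x_i, h_i = 2, 2, 2, 2, and Δ_i = (y_(i+1) − y_i)/h_i = 1, 1/2, 11/2, -5:
  2·σ_0 + 8·σ_1 + 2·σ_2 = 6(Δ_1 - Δ_0) = -3
  2·σ_1 + 8·σ_2 + 2·σ_3 = 6(Δ_2 - Δ_1) = 30
  2·σ_2 + 8·σ_3 + 2·σ_4 = 6(Δ_3 - Δ_2) = -63
Natural end conditions: σ_0 = σ_4 = 0.
Hence σ_0 = 0, σ_1 = -57/28, σ_2 = 93/14, σ_3 = -267/28, σ_4 = 0.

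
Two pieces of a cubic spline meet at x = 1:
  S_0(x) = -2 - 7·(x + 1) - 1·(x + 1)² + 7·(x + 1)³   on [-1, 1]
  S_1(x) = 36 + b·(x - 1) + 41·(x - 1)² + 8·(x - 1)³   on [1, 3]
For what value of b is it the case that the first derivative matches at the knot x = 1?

S_0'(x) = -7 - 2·(x + 1) + 21·(x + 1)², so S_0'(1) = 73. On the right, S_1'(1) = b, so b = 73.

73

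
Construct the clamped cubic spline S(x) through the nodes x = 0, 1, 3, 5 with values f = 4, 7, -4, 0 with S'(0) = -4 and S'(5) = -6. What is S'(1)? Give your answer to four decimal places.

Let M_i = S''(x_i). Step sizes h_i = 1, 2, 2; slopes of the chords Δ_i = (y_(i+1) - y_i)/h_i = 3, -11/2, 2.
  1·M_0 + 6·M_1 + 2·M_2 = 6(Δ_1 - Δ_0) = -51
  2·M_1 + 8·M_2 + 2·M_3 = 6(Δ_2 - Δ_1) = 45
Clamped end conditions give two more equations: 2h_0·M_0 + h_0·M_1 = 6(Δ_0 - S'(0)) = 42 and h_2·M_2 + 2h_2·M_3 = 6(S'(5) - Δ_2) = -48.
Forward elimination and back-substitution give M_0 = 697/23, M_1 = -428/23, M_2 = 349/23, M_3 = -901/46.
On [1, 3], S'(x) = b_1 + 2c_1·(x - 1) + 3d_1·(x - 1)² with b_1 = Δ_1 - h_1(2M_1 + M_2)/6 = 85/46, c_1 = M_1/2 = -214/23, d_1 = (M_2 - M_1)/(6h_1) = 259/92. So S'(1) = 85/46.

1.8478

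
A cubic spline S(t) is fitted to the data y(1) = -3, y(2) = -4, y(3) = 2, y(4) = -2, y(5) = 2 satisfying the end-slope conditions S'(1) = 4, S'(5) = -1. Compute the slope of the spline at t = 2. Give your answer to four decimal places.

With σ_i denoting the second derivative at x_i, h_i = 1, 1, 1, 1, and Δ_i = (y_(i+1) − y_i)/h_i = -1, 6, -4, 4:
  1·σ_0 + 4·σ_1 + 1·σ_2 = 6(Δ_1 - Δ_0) = 42
  1·σ_1 + 4·σ_2 + 1·σ_3 = 6(Δ_2 - Δ_1) = -60
  1·σ_2 + 4·σ_3 + 1·σ_4 = 6(Δ_3 - Δ_2) = 48
Clamped end conditions give two more equations: 2h_0·σ_0 + h_0·σ_1 = 6(Δ_0 - S'(1)) = -30 and h_3·σ_3 + 2h_3·σ_4 = 6(S'(5) - Δ_3) = -30.
Forward elimination and back-substitution give σ_0 = -379/14, σ_1 = 169/7, σ_2 = -55/2, σ_3 = 181/7, σ_4 = -391/14.
On [2, 3], S'(t) = b_1 + 2c_1·(t - 2) + 3d_1·(t - 2)² with b_1 = Δ_1 - h_1(2σ_1 + σ_2)/6 = 71/28, c_1 = σ_1/2 = 169/14, d_1 = (σ_2 - σ_1)/(6h_1) = -241/28. So S'(2) = 71/28.

2.5357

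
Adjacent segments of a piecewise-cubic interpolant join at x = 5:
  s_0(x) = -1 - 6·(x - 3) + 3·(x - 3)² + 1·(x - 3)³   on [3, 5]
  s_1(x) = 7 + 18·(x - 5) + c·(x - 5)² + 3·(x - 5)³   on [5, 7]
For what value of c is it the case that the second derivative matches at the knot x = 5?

9

s_0''(x) = 6 + 6·(x - 3), so s_0''(5) = 18. On the right, s_1''(5) = 2c, so c = 9.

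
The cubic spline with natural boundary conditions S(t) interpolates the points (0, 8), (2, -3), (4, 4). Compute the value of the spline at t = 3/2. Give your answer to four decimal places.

-1.7266

Put m_i = S'' at the i-th knot. Here h = (2, 2) and Δ = (-11/2, 7/2), so the interior equations h_(i-1)·m_(i-1) + 2(h_(i-1)+h_i)·m_i + h_i·m_(i+1) = 6(Δ_i − Δ_(i-1)) read
  2·m_0 + 8·m_1 + 2·m_2 = 6(Δ_1 - Δ_0) = 54
Natural end conditions: m_0 = m_2 = 0.
Forward elimination and back-substitution give m_0 = 0, m_1 = 27/4, m_2 = 0.
On [0, 2], S(t) = 8 - 31/4·t + 0·t² + 9/16·t³.
With t = 3/2: S(3/2) = -221/128.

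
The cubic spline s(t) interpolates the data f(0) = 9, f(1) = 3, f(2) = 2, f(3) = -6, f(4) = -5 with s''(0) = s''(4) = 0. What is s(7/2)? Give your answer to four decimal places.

Write M_i for s''(x_i). With h_i = 1, 1, 1, 1 and divided differences Δ_i = -6, -1, -8, 1, the continuity of s' gives the tridiagonal system
  1·M_0 + 4·M_1 + 1·M_2 = 6(Δ_1 - Δ_0) = 30
  1·M_1 + 4·M_2 + 1·M_3 = 6(Δ_2 - Δ_1) = -42
  1·M_2 + 4·M_3 + 1·M_4 = 6(Δ_3 - Δ_2) = 54
Natural end conditions: M_0 = M_4 = 0.
Solving the tridiagonal system: M_0 = 0, M_1 = 12, M_2 = -18, M_3 = 18, M_4 = 0.
On [3, 4], s(t) = -6 - 5·(t - 3) + 9·(t - 3)² - 3·(t - 3)³.
With (t - 3) = 1/2: s(7/2) = -53/8.

-6.6250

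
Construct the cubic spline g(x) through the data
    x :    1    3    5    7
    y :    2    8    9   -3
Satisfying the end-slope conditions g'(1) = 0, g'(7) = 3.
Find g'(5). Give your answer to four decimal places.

Write σ_i for g''(x_i). With h_i = 2, 2, 2 and divided differences Δ_i = 3, 1/2, -6, the continuity of g' gives the tridiagonal system
  2·σ_0 + 8·σ_1 + 2·σ_2 = 6(Δ_1 - Δ_0) = -15
  2·σ_1 + 8·σ_2 + 2·σ_3 = 6(Δ_2 - Δ_1) = -39
Clamped end conditions give two more equations: 2h_0·σ_0 + h_0·σ_1 = 6(Δ_0 - g'(1)) = 18 and h_2·σ_2 + 2h_2·σ_3 = 6(g'(7) - Δ_2) = 54.
Solving: σ_0 = 49/10, σ_1 = -4/5, σ_2 = -46/5, σ_3 = 181/10.
On [5, 7], g'(x) = b_2 + 2c_2·(x - 5) + 3d_2·(x - 5)² with b_2 = Δ_2 - h_2(2σ_2 + σ_3)/6 = -59/10, c_2 = σ_2/2 = -23/5, d_2 = (σ_3 - σ_2)/(6h_2) = 91/40. So g'(5) = -59/10.

-5.9000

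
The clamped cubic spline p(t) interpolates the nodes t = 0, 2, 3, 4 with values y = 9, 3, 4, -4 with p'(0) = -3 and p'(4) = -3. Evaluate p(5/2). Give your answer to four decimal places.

Write σ_i for p''(x_i). With h_i = 2, 1, 1 and divided differences Δ_i = -3, 1, -8, the continuity of p' gives the tridiagonal system
  2·σ_0 + 6·σ_1 + 1·σ_2 = 6(Δ_1 - Δ_0) = 24
  1·σ_1 + 4·σ_2 + 1·σ_3 = 6(Δ_2 - Δ_1) = -54
Clamped end conditions give two more equations: 2h_0·σ_0 + h_0·σ_1 = 6(Δ_0 - p'(0)) = 0 and h_2·σ_2 + 2h_2·σ_3 = 6(p'(4) - Δ_2) = 30.
Hence σ_0 = -51/11, σ_1 = 102/11, σ_2 = -246/11, σ_3 = 288/11.
On [2, 3], p(t) = 3 + 18/11·(t - 2) + 51/11·(t - 2)² - 58/11·(t - 2)³.
With (t - 2) = 1/2: p(5/2) = 95/22.

4.3182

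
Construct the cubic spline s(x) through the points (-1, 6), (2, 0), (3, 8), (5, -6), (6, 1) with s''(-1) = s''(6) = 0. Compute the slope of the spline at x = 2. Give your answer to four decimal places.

With M_i denoting the second derivative at x_i, h_i = 3, 1, 2, 1, and Δ_i = (y_(i+1) − y_i)/h_i = -2, 8, -7, 7:
  3·M_0 + 8·M_1 + 1·M_2 = 6(Δ_1 - Δ_0) = 60
  1·M_1 + 6·M_2 + 2·M_3 = 6(Δ_2 - Δ_1) = -90
  2·M_2 + 6·M_3 + 1·M_4 = 6(Δ_3 - Δ_2) = 84
Natural end conditions: M_0 = M_4 = 0.
Hence M_0 = 0, M_1 = 1314/125, M_2 = -3012/125, M_3 = 2754/125, M_4 = 0.
On [2, 3], s'(x) = b_1 + 2c_1·(x - 2) + 3d_1·(x - 2)² with b_1 = Δ_1 - h_1(2M_1 + M_2)/6 = 1064/125, c_1 = M_1/2 = 657/125, d_1 = (M_2 - M_1)/(6h_1) = -721/125. So s'(2) = 1064/125.

8.5120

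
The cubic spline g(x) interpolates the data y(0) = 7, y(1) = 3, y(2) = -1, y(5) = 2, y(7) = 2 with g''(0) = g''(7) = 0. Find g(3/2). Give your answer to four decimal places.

0.7824

With M_i denoting the second derivative at x_i, h_i = 1, 1, 3, 2, and Δ_i = (y_(i+1) − y_i)/h_i = -4, -4, 1, 0:
  1·M_0 + 4·M_1 + 1·M_2 = 6(Δ_1 - Δ_0) = 0
  1·M_1 + 8·M_2 + 3·M_3 = 6(Δ_2 - Δ_1) = 30
  3·M_2 + 10·M_3 + 2·M_4 = 6(Δ_3 - Δ_2) = -6
Natural end conditions: M_0 = M_4 = 0.
Hence M_0 = 0, M_1 = -159/137, M_2 = 636/137, M_3 = -273/137, M_4 = 0.
On [1, 2], g(x) = 3 - 601/137·(x - 1) - 159/274·(x - 1)² + 265/274·(x - 1)³.
With (x - 1) = 1/2: g(3/2) = 1715/2192.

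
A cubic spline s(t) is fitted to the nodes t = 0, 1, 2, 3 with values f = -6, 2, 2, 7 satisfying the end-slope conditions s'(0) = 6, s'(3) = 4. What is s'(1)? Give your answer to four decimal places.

Put M_i = s'' at the i-th knot. Here h = (1, 1, 1) and Δ = (8, 0, 5), so the interior equations h_(i-1)·M_(i-1) + 2(h_(i-1)+h_i)·M_i + h_i·M_(i+1) = 6(Δ_i − Δ_(i-1)) read
  1·M_0 + 4·M_1 + 1·M_2 = 6(Δ_1 - Δ_0) = -48
  1·M_1 + 4·M_2 + 1·M_3 = 6(Δ_2 - Δ_1) = 30
Clamped end conditions give two more equations: 2h_0·M_0 + h_0·M_1 = 6(Δ_0 - s'(0)) = 12 and h_2·M_2 + 2h_2·M_3 = 6(s'(3) - Δ_2) = -6.
Hence M_0 = 238/15, M_1 = -296/15, M_2 = 226/15, M_3 = -158/15.
On [1, 2], s'(t) = b_1 + 2c_1·(t - 1) + 3d_1·(t - 1)² with b_1 = Δ_1 - h_1(2M_1 + M_2)/6 = 61/15, c_1 = M_1/2 = -148/15, d_1 = (M_2 - M_1)/(6h_1) = 29/5. So s'(1) = 61/15.

4.0667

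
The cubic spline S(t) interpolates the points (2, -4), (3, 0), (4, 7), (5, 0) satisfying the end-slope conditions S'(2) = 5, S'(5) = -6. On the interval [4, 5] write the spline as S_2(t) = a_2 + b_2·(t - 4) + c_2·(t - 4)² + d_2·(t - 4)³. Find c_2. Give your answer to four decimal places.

-14.4667

Let σ_i = S''(x_i). Step sizes h_i = 1, 1, 1; slopes of the chords Δ_i = (y_(i+1) - y_i)/h_i = 4, 7, -7.
  1·σ_0 + 4·σ_1 + 1·σ_2 = 6(Δ_1 - Δ_0) = 18
  1·σ_1 + 4·σ_2 + 1·σ_3 = 6(Δ_2 - Δ_1) = -84
Clamped end conditions give two more equations: 2h_0·σ_0 + h_0·σ_1 = 6(Δ_0 - S'(2)) = -6 and h_2·σ_2 + 2h_2·σ_3 = 6(S'(5) - Δ_2) = 6.
Forward elimination and back-substitution give σ_0 = -152/15, σ_1 = 214/15, σ_2 = -434/15, σ_3 = 262/15.
On [4, 5], with S_2(t) = a_2 + b_2·(t - 4) + c_2·(t - 4)² + d_2·(t - 4)³: c_2 = σ_2/2 = -217/15, d_2 = (σ_3 - σ_2)/(6h_2) = 116/15, b_2 = Δ_2 - h_2(2σ_2 + σ_3)/6 = -4/15.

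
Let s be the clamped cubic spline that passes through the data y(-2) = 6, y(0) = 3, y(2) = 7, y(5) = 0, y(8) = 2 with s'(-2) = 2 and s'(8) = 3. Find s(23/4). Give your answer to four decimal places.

Write σ_i for s''(x_i). With h_i = 2, 2, 3, 3 and divided differences Δ_i = -3/2, 2, -7/3, 2/3, the continuity of s' gives the tridiagonal system
  2·σ_0 + 8·σ_1 + 2·σ_2 = 6(Δ_1 - Δ_0) = 21
  2·σ_1 + 10·σ_2 + 3·σ_3 = 6(Δ_2 - Δ_1) = -26
  3·σ_2 + 12·σ_3 + 3·σ_4 = 6(Δ_3 - Δ_2) = 18
Clamped end conditions give two more equations: 2h_0·σ_0 + h_0·σ_1 = 6(Δ_0 - s'(-2)) = -21 and h_3·σ_3 + 2h_3·σ_4 = 6(s'(8) - Δ_3) = 14.
Forward elimination and back-substitution give σ_0 = -1139/140, σ_1 = 202/35, σ_2 = -89/20, σ_3 = 487/210, σ_4 = 493/420.
On [5, 8], s(x) = 0 - 627/280·(x - 5) + 487/420·(x - 5)² - 481/7560·(x - 5)³.
With (x - 5) = 3/4: s(23/4) = -18889/17920.

-1.0541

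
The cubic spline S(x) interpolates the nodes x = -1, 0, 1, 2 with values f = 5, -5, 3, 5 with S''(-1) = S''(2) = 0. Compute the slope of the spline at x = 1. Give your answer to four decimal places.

7.6000

Put M_i = S'' at the i-th knot. Here h = (1, 1, 1) and Δ = (-10, 8, 2), so the interior equations h_(i-1)·M_(i-1) + 2(h_(i-1)+h_i)·M_i + h_i·M_(i+1) = 6(Δ_i − Δ_(i-1)) read
  1·M_0 + 4·M_1 + 1·M_2 = 6(Δ_1 - Δ_0) = 108
  1·M_1 + 4·M_2 + 1·M_3 = 6(Δ_2 - Δ_1) = -36
Natural end conditions: M_0 = M_3 = 0.
Solving the tridiagonal system: M_0 = 0, M_1 = 156/5, M_2 = -84/5, M_3 = 0.
On [1, 2], S'(x) = b_2 + 2c_2·(x - 1) + 3d_2·(x - 1)² with b_2 = Δ_2 - h_2(2M_2 + M_3)/6 = 38/5, c_2 = M_2/2 = -42/5, d_2 = (M_3 - M_2)/(6h_2) = 14/5. So S'(1) = 38/5.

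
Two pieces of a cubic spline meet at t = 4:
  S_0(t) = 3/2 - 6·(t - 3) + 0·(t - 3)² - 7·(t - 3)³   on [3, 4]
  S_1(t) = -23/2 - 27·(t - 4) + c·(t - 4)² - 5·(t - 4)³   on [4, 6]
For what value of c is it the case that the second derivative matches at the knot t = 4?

S_0''(t) = 0 - 42·(t - 3), so S_0''(4) = -42. On the right, S_1''(4) = 2c, so c = -21.

-21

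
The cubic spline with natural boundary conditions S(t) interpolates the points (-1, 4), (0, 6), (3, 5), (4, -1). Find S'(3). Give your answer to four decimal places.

-4.6061

Put M_i = S'' at the i-th knot. Here h = (1, 3, 1) and Δ = (2, -1/3, -6), so the interior equations h_(i-1)·M_(i-1) + 2(h_(i-1)+h_i)·M_i + h_i·M_(i+1) = 6(Δ_i − Δ_(i-1)) read
  1·M_0 + 8·M_1 + 3·M_2 = 6(Δ_1 - Δ_0) = -14
  3·M_1 + 8·M_2 + 1·M_3 = 6(Δ_2 - Δ_1) = -34
Natural end conditions: M_0 = M_3 = 0.
Solving: M_0 = 0, M_1 = -2/11, M_2 = -46/11, M_3 = 0.
On [3, 4], S'(t) = b_2 + 2c_2·(t - 3) + 3d_2·(t - 3)² with b_2 = Δ_2 - h_2(2M_2 + M_3)/6 = -152/33, c_2 = M_2/2 = -23/11, d_2 = (M_3 - M_2)/(6h_2) = 23/33. So S'(3) = -152/33.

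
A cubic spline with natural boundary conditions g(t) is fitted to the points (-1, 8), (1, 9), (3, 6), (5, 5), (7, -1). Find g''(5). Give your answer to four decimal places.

-2.3304

Put M_i = g'' at the i-th knot. Here h = (2, 2, 2, 2) and Δ = (1/2, -3/2, -1/2, -3), so the interior equations h_(i-1)·M_(i-1) + 2(h_(i-1)+h_i)·M_i + h_i·M_(i+1) = 6(Δ_i − Δ_(i-1)) read
  2·M_0 + 8·M_1 + 2·M_2 = 6(Δ_1 - Δ_0) = -12
  2·M_1 + 8·M_2 + 2·M_3 = 6(Δ_2 - Δ_1) = 6
  2·M_2 + 8·M_3 + 2·M_4 = 6(Δ_3 - Δ_2) = -15
Natural end conditions: M_0 = M_4 = 0.
Hence M_0 = 0, M_1 = -219/112, M_2 = 51/28, M_3 = -261/112, M_4 = 0.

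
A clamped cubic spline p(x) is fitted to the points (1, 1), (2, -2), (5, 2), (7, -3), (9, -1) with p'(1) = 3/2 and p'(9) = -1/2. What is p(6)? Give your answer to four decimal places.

-0.4106

Write m_i for p''(x_i). With h_i = 1, 3, 2, 2 and divided differences Δ_i = -3, 4/3, -5/2, 1, the continuity of p' gives the tridiagonal system
  1·m_0 + 8·m_1 + 3·m_2 = 6(Δ_1 - Δ_0) = 26
  3·m_1 + 10·m_2 + 2·m_3 = 6(Δ_2 - Δ_1) = -23
  2·m_2 + 8·m_3 + 2·m_4 = 6(Δ_3 - Δ_2) = 21
Clamped end conditions give two more equations: 2h_0·m_0 + h_0·m_1 = 6(Δ_0 - p'(1)) = -27 and h_3·m_3 + 2h_3·m_4 = 6(p'(9) - Δ_3) = -9.
Solving: m_0 = -4969/288, m_1 = 1081/144, m_2 = -1613/288, m_3 = 755/144, m_4 = -1403/288.
On [5, 7], p(x) = 2 - 37/72·(x - 5) - 1613/576·(x - 5)² + 347/384·(x - 5)³.
With (x - 5) = 1: p(6) = -473/1152.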